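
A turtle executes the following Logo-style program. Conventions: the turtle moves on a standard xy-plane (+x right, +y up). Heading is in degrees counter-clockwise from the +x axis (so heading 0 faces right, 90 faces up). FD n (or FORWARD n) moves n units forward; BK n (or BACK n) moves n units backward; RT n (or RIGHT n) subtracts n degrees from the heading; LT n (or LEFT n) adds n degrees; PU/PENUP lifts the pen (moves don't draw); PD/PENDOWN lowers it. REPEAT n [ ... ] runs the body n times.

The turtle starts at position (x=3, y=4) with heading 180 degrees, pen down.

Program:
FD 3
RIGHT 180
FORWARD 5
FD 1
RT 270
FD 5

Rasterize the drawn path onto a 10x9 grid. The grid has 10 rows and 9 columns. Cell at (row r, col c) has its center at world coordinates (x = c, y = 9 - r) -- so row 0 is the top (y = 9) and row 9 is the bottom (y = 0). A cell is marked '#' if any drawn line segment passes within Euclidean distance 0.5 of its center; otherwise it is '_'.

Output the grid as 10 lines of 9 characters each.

Segment 0: (3,4) -> (0,4)
Segment 1: (0,4) -> (5,4)
Segment 2: (5,4) -> (6,4)
Segment 3: (6,4) -> (6,9)

Answer: ______#__
______#__
______#__
______#__
______#__
#######__
_________
_________
_________
_________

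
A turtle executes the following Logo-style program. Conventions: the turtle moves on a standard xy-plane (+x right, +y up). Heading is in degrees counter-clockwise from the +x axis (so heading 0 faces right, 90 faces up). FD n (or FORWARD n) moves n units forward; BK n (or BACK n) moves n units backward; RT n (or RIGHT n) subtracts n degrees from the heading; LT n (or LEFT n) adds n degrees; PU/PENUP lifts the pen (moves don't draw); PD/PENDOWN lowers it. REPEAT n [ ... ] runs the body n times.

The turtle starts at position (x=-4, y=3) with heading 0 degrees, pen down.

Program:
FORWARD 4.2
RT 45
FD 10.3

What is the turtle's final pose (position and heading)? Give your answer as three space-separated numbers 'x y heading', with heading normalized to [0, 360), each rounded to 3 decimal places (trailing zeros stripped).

Executing turtle program step by step:
Start: pos=(-4,3), heading=0, pen down
FD 4.2: (-4,3) -> (0.2,3) [heading=0, draw]
RT 45: heading 0 -> 315
FD 10.3: (0.2,3) -> (7.483,-4.283) [heading=315, draw]
Final: pos=(7.483,-4.283), heading=315, 2 segment(s) drawn

Answer: 7.483 -4.283 315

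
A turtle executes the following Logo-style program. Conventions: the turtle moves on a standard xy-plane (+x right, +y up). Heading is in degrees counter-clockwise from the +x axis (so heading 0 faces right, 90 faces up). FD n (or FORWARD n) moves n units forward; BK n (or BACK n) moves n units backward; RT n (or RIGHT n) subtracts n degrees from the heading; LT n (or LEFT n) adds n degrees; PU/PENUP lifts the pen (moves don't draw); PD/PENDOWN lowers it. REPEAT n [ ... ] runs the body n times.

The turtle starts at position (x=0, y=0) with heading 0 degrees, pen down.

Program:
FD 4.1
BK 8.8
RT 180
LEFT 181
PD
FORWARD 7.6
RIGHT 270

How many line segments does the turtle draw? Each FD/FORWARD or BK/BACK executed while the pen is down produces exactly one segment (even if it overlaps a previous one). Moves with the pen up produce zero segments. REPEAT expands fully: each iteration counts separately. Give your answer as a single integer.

Executing turtle program step by step:
Start: pos=(0,0), heading=0, pen down
FD 4.1: (0,0) -> (4.1,0) [heading=0, draw]
BK 8.8: (4.1,0) -> (-4.7,0) [heading=0, draw]
RT 180: heading 0 -> 180
LT 181: heading 180 -> 1
PD: pen down
FD 7.6: (-4.7,0) -> (2.899,0.133) [heading=1, draw]
RT 270: heading 1 -> 91
Final: pos=(2.899,0.133), heading=91, 3 segment(s) drawn
Segments drawn: 3

Answer: 3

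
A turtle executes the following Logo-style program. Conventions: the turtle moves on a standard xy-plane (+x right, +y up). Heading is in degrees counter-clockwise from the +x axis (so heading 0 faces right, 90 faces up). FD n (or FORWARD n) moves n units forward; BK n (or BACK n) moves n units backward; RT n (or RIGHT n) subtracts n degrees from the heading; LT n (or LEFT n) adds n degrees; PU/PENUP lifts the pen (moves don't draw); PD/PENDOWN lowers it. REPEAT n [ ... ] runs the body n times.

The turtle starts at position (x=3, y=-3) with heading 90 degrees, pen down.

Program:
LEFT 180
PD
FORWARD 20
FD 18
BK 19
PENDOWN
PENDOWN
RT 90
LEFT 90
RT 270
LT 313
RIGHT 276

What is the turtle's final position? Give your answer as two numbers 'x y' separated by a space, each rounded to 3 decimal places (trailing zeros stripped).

Answer: 3 -22

Derivation:
Executing turtle program step by step:
Start: pos=(3,-3), heading=90, pen down
LT 180: heading 90 -> 270
PD: pen down
FD 20: (3,-3) -> (3,-23) [heading=270, draw]
FD 18: (3,-23) -> (3,-41) [heading=270, draw]
BK 19: (3,-41) -> (3,-22) [heading=270, draw]
PD: pen down
PD: pen down
RT 90: heading 270 -> 180
LT 90: heading 180 -> 270
RT 270: heading 270 -> 0
LT 313: heading 0 -> 313
RT 276: heading 313 -> 37
Final: pos=(3,-22), heading=37, 3 segment(s) drawn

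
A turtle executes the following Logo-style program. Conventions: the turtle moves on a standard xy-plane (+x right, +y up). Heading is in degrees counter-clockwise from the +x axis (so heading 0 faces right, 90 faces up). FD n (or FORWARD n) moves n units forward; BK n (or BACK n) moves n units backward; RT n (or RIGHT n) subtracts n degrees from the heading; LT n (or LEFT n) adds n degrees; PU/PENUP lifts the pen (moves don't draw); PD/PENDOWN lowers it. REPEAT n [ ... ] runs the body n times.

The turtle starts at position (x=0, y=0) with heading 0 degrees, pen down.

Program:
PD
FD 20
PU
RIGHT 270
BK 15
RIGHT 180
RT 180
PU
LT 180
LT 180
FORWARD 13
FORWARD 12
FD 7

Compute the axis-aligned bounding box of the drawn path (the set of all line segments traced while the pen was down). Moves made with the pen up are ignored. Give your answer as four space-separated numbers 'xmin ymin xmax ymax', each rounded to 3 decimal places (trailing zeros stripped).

Executing turtle program step by step:
Start: pos=(0,0), heading=0, pen down
PD: pen down
FD 20: (0,0) -> (20,0) [heading=0, draw]
PU: pen up
RT 270: heading 0 -> 90
BK 15: (20,0) -> (20,-15) [heading=90, move]
RT 180: heading 90 -> 270
RT 180: heading 270 -> 90
PU: pen up
LT 180: heading 90 -> 270
LT 180: heading 270 -> 90
FD 13: (20,-15) -> (20,-2) [heading=90, move]
FD 12: (20,-2) -> (20,10) [heading=90, move]
FD 7: (20,10) -> (20,17) [heading=90, move]
Final: pos=(20,17), heading=90, 1 segment(s) drawn

Segment endpoints: x in {0, 20}, y in {0}
xmin=0, ymin=0, xmax=20, ymax=0

Answer: 0 0 20 0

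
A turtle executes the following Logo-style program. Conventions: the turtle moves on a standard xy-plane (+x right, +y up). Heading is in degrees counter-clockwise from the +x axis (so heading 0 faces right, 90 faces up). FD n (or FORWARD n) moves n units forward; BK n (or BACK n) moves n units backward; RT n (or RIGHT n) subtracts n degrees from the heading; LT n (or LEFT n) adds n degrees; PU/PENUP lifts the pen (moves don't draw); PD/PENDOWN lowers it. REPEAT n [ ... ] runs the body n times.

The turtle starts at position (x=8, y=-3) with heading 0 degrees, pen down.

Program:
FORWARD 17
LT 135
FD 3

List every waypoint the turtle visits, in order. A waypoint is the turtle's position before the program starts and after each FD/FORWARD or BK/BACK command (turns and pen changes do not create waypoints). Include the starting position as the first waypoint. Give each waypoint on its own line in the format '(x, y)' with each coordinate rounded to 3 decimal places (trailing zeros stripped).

Executing turtle program step by step:
Start: pos=(8,-3), heading=0, pen down
FD 17: (8,-3) -> (25,-3) [heading=0, draw]
LT 135: heading 0 -> 135
FD 3: (25,-3) -> (22.879,-0.879) [heading=135, draw]
Final: pos=(22.879,-0.879), heading=135, 2 segment(s) drawn
Waypoints (3 total):
(8, -3)
(25, -3)
(22.879, -0.879)

Answer: (8, -3)
(25, -3)
(22.879, -0.879)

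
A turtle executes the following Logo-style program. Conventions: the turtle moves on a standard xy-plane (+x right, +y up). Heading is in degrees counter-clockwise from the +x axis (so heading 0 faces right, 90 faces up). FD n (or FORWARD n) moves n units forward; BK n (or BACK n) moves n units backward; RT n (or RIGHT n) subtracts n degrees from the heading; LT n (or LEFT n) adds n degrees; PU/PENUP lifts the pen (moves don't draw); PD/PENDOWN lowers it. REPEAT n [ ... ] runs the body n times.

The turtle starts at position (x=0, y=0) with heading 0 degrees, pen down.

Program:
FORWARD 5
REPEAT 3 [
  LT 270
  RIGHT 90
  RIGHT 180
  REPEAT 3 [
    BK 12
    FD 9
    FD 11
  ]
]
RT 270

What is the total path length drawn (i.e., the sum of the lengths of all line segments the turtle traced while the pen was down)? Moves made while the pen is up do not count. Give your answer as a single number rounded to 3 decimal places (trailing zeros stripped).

Answer: 293

Derivation:
Executing turtle program step by step:
Start: pos=(0,0), heading=0, pen down
FD 5: (0,0) -> (5,0) [heading=0, draw]
REPEAT 3 [
  -- iteration 1/3 --
  LT 270: heading 0 -> 270
  RT 90: heading 270 -> 180
  RT 180: heading 180 -> 0
  REPEAT 3 [
    -- iteration 1/3 --
    BK 12: (5,0) -> (-7,0) [heading=0, draw]
    FD 9: (-7,0) -> (2,0) [heading=0, draw]
    FD 11: (2,0) -> (13,0) [heading=0, draw]
    -- iteration 2/3 --
    BK 12: (13,0) -> (1,0) [heading=0, draw]
    FD 9: (1,0) -> (10,0) [heading=0, draw]
    FD 11: (10,0) -> (21,0) [heading=0, draw]
    -- iteration 3/3 --
    BK 12: (21,0) -> (9,0) [heading=0, draw]
    FD 9: (9,0) -> (18,0) [heading=0, draw]
    FD 11: (18,0) -> (29,0) [heading=0, draw]
  ]
  -- iteration 2/3 --
  LT 270: heading 0 -> 270
  RT 90: heading 270 -> 180
  RT 180: heading 180 -> 0
  REPEAT 3 [
    -- iteration 1/3 --
    BK 12: (29,0) -> (17,0) [heading=0, draw]
    FD 9: (17,0) -> (26,0) [heading=0, draw]
    FD 11: (26,0) -> (37,0) [heading=0, draw]
    -- iteration 2/3 --
    BK 12: (37,0) -> (25,0) [heading=0, draw]
    FD 9: (25,0) -> (34,0) [heading=0, draw]
    FD 11: (34,0) -> (45,0) [heading=0, draw]
    -- iteration 3/3 --
    BK 12: (45,0) -> (33,0) [heading=0, draw]
    FD 9: (33,0) -> (42,0) [heading=0, draw]
    FD 11: (42,0) -> (53,0) [heading=0, draw]
  ]
  -- iteration 3/3 --
  LT 270: heading 0 -> 270
  RT 90: heading 270 -> 180
  RT 180: heading 180 -> 0
  REPEAT 3 [
    -- iteration 1/3 --
    BK 12: (53,0) -> (41,0) [heading=0, draw]
    FD 9: (41,0) -> (50,0) [heading=0, draw]
    FD 11: (50,0) -> (61,0) [heading=0, draw]
    -- iteration 2/3 --
    BK 12: (61,0) -> (49,0) [heading=0, draw]
    FD 9: (49,0) -> (58,0) [heading=0, draw]
    FD 11: (58,0) -> (69,0) [heading=0, draw]
    -- iteration 3/3 --
    BK 12: (69,0) -> (57,0) [heading=0, draw]
    FD 9: (57,0) -> (66,0) [heading=0, draw]
    FD 11: (66,0) -> (77,0) [heading=0, draw]
  ]
]
RT 270: heading 0 -> 90
Final: pos=(77,0), heading=90, 28 segment(s) drawn

Segment lengths:
  seg 1: (0,0) -> (5,0), length = 5
  seg 2: (5,0) -> (-7,0), length = 12
  seg 3: (-7,0) -> (2,0), length = 9
  seg 4: (2,0) -> (13,0), length = 11
  seg 5: (13,0) -> (1,0), length = 12
  seg 6: (1,0) -> (10,0), length = 9
  seg 7: (10,0) -> (21,0), length = 11
  seg 8: (21,0) -> (9,0), length = 12
  seg 9: (9,0) -> (18,0), length = 9
  seg 10: (18,0) -> (29,0), length = 11
  seg 11: (29,0) -> (17,0), length = 12
  seg 12: (17,0) -> (26,0), length = 9
  seg 13: (26,0) -> (37,0), length = 11
  seg 14: (37,0) -> (25,0), length = 12
  seg 15: (25,0) -> (34,0), length = 9
  seg 16: (34,0) -> (45,0), length = 11
  seg 17: (45,0) -> (33,0), length = 12
  seg 18: (33,0) -> (42,0), length = 9
  seg 19: (42,0) -> (53,0), length = 11
  seg 20: (53,0) -> (41,0), length = 12
  seg 21: (41,0) -> (50,0), length = 9
  seg 22: (50,0) -> (61,0), length = 11
  seg 23: (61,0) -> (49,0), length = 12
  seg 24: (49,0) -> (58,0), length = 9
  seg 25: (58,0) -> (69,0), length = 11
  seg 26: (69,0) -> (57,0), length = 12
  seg 27: (57,0) -> (66,0), length = 9
  seg 28: (66,0) -> (77,0), length = 11
Total = 293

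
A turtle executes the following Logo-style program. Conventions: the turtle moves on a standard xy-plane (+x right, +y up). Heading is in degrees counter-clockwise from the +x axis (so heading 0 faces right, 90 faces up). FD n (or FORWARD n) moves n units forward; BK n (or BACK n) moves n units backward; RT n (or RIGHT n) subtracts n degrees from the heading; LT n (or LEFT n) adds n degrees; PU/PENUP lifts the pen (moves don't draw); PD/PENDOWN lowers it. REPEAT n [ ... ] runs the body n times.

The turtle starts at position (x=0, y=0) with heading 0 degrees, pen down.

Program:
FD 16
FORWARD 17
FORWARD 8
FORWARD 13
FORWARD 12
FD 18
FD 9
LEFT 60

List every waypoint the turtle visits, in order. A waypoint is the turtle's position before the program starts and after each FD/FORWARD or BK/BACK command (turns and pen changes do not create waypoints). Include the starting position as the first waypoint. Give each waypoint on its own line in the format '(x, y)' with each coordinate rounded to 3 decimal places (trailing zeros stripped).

Answer: (0, 0)
(16, 0)
(33, 0)
(41, 0)
(54, 0)
(66, 0)
(84, 0)
(93, 0)

Derivation:
Executing turtle program step by step:
Start: pos=(0,0), heading=0, pen down
FD 16: (0,0) -> (16,0) [heading=0, draw]
FD 17: (16,0) -> (33,0) [heading=0, draw]
FD 8: (33,0) -> (41,0) [heading=0, draw]
FD 13: (41,0) -> (54,0) [heading=0, draw]
FD 12: (54,0) -> (66,0) [heading=0, draw]
FD 18: (66,0) -> (84,0) [heading=0, draw]
FD 9: (84,0) -> (93,0) [heading=0, draw]
LT 60: heading 0 -> 60
Final: pos=(93,0), heading=60, 7 segment(s) drawn
Waypoints (8 total):
(0, 0)
(16, 0)
(33, 0)
(41, 0)
(54, 0)
(66, 0)
(84, 0)
(93, 0)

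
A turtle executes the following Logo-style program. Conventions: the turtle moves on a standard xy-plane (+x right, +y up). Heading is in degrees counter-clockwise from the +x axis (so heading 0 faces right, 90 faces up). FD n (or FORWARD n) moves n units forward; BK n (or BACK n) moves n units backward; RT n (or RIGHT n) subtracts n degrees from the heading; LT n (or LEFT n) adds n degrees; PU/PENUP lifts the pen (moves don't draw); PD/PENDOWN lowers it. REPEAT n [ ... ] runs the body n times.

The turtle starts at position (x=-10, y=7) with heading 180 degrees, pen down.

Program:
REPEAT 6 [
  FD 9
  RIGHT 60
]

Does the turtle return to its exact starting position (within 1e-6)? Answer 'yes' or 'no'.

Answer: yes

Derivation:
Executing turtle program step by step:
Start: pos=(-10,7), heading=180, pen down
REPEAT 6 [
  -- iteration 1/6 --
  FD 9: (-10,7) -> (-19,7) [heading=180, draw]
  RT 60: heading 180 -> 120
  -- iteration 2/6 --
  FD 9: (-19,7) -> (-23.5,14.794) [heading=120, draw]
  RT 60: heading 120 -> 60
  -- iteration 3/6 --
  FD 9: (-23.5,14.794) -> (-19,22.588) [heading=60, draw]
  RT 60: heading 60 -> 0
  -- iteration 4/6 --
  FD 9: (-19,22.588) -> (-10,22.588) [heading=0, draw]
  RT 60: heading 0 -> 300
  -- iteration 5/6 --
  FD 9: (-10,22.588) -> (-5.5,14.794) [heading=300, draw]
  RT 60: heading 300 -> 240
  -- iteration 6/6 --
  FD 9: (-5.5,14.794) -> (-10,7) [heading=240, draw]
  RT 60: heading 240 -> 180
]
Final: pos=(-10,7), heading=180, 6 segment(s) drawn

Start position: (-10, 7)
Final position: (-10, 7)
Distance = 0; < 1e-6 -> CLOSED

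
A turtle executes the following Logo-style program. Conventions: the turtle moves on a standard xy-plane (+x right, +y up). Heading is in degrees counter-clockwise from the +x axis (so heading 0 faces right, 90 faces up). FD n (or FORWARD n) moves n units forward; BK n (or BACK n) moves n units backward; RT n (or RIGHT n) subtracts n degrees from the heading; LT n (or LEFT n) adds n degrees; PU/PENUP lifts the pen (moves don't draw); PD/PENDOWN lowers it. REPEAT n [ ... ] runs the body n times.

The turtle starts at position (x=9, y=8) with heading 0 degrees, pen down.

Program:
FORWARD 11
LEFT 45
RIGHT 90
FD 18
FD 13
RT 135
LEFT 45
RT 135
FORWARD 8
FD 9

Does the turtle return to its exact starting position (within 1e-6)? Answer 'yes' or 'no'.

Answer: no

Derivation:
Executing turtle program step by step:
Start: pos=(9,8), heading=0, pen down
FD 11: (9,8) -> (20,8) [heading=0, draw]
LT 45: heading 0 -> 45
RT 90: heading 45 -> 315
FD 18: (20,8) -> (32.728,-4.728) [heading=315, draw]
FD 13: (32.728,-4.728) -> (41.92,-13.92) [heading=315, draw]
RT 135: heading 315 -> 180
LT 45: heading 180 -> 225
RT 135: heading 225 -> 90
FD 8: (41.92,-13.92) -> (41.92,-5.92) [heading=90, draw]
FD 9: (41.92,-5.92) -> (41.92,3.08) [heading=90, draw]
Final: pos=(41.92,3.08), heading=90, 5 segment(s) drawn

Start position: (9, 8)
Final position: (41.92, 3.08)
Distance = 33.286; >= 1e-6 -> NOT closed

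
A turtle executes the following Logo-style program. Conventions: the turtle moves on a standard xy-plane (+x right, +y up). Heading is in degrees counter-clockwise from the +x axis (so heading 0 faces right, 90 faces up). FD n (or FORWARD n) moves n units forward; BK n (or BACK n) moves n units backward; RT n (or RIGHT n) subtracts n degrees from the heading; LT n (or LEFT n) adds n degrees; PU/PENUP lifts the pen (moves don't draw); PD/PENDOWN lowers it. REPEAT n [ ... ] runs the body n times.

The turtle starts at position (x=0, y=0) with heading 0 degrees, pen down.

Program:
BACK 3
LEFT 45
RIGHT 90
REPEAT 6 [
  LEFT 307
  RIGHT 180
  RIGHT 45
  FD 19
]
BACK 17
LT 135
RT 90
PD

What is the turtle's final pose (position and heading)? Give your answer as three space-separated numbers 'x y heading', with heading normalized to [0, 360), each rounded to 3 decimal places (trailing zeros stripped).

Executing turtle program step by step:
Start: pos=(0,0), heading=0, pen down
BK 3: (0,0) -> (-3,0) [heading=0, draw]
LT 45: heading 0 -> 45
RT 90: heading 45 -> 315
REPEAT 6 [
  -- iteration 1/6 --
  LT 307: heading 315 -> 262
  RT 180: heading 262 -> 82
  RT 45: heading 82 -> 37
  FD 19: (-3,0) -> (12.174,11.434) [heading=37, draw]
  -- iteration 2/6 --
  LT 307: heading 37 -> 344
  RT 180: heading 344 -> 164
  RT 45: heading 164 -> 119
  FD 19: (12.174,11.434) -> (2.963,28.052) [heading=119, draw]
  -- iteration 3/6 --
  LT 307: heading 119 -> 66
  RT 180: heading 66 -> 246
  RT 45: heading 246 -> 201
  FD 19: (2.963,28.052) -> (-14.775,21.243) [heading=201, draw]
  -- iteration 4/6 --
  LT 307: heading 201 -> 148
  RT 180: heading 148 -> 328
  RT 45: heading 328 -> 283
  FD 19: (-14.775,21.243) -> (-10.501,2.73) [heading=283, draw]
  -- iteration 5/6 --
  LT 307: heading 283 -> 230
  RT 180: heading 230 -> 50
  RT 45: heading 50 -> 5
  FD 19: (-10.501,2.73) -> (8.426,4.386) [heading=5, draw]
  -- iteration 6/6 --
  LT 307: heading 5 -> 312
  RT 180: heading 312 -> 132
  RT 45: heading 132 -> 87
  FD 19: (8.426,4.386) -> (9.421,23.36) [heading=87, draw]
]
BK 17: (9.421,23.36) -> (8.531,6.383) [heading=87, draw]
LT 135: heading 87 -> 222
RT 90: heading 222 -> 132
PD: pen down
Final: pos=(8.531,6.383), heading=132, 8 segment(s) drawn

Answer: 8.531 6.383 132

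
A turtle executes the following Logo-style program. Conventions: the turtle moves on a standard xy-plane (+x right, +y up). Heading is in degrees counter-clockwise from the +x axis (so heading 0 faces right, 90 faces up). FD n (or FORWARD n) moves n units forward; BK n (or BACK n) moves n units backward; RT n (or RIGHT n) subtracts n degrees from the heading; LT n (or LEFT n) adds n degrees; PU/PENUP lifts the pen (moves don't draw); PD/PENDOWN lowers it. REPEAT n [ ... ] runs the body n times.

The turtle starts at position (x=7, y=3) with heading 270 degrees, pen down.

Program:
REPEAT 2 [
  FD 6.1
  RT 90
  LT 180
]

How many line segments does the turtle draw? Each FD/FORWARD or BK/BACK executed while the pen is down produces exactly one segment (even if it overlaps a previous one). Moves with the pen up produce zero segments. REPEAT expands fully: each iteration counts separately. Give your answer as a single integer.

Executing turtle program step by step:
Start: pos=(7,3), heading=270, pen down
REPEAT 2 [
  -- iteration 1/2 --
  FD 6.1: (7,3) -> (7,-3.1) [heading=270, draw]
  RT 90: heading 270 -> 180
  LT 180: heading 180 -> 0
  -- iteration 2/2 --
  FD 6.1: (7,-3.1) -> (13.1,-3.1) [heading=0, draw]
  RT 90: heading 0 -> 270
  LT 180: heading 270 -> 90
]
Final: pos=(13.1,-3.1), heading=90, 2 segment(s) drawn
Segments drawn: 2

Answer: 2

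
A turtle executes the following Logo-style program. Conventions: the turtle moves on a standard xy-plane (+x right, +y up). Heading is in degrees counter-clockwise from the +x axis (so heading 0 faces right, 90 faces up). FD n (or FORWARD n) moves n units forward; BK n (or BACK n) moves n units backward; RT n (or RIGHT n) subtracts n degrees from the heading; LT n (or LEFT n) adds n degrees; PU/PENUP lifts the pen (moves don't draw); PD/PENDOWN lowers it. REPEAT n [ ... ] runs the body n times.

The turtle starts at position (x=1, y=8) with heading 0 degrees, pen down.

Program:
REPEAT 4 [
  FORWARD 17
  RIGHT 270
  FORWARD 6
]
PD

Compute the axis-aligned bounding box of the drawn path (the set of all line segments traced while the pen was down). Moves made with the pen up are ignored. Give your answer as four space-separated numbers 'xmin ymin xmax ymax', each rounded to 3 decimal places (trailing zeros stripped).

Executing turtle program step by step:
Start: pos=(1,8), heading=0, pen down
REPEAT 4 [
  -- iteration 1/4 --
  FD 17: (1,8) -> (18,8) [heading=0, draw]
  RT 270: heading 0 -> 90
  FD 6: (18,8) -> (18,14) [heading=90, draw]
  -- iteration 2/4 --
  FD 17: (18,14) -> (18,31) [heading=90, draw]
  RT 270: heading 90 -> 180
  FD 6: (18,31) -> (12,31) [heading=180, draw]
  -- iteration 3/4 --
  FD 17: (12,31) -> (-5,31) [heading=180, draw]
  RT 270: heading 180 -> 270
  FD 6: (-5,31) -> (-5,25) [heading=270, draw]
  -- iteration 4/4 --
  FD 17: (-5,25) -> (-5,8) [heading=270, draw]
  RT 270: heading 270 -> 0
  FD 6: (-5,8) -> (1,8) [heading=0, draw]
]
PD: pen down
Final: pos=(1,8), heading=0, 8 segment(s) drawn

Segment endpoints: x in {-5, -5, -5, 1, 1, 12, 18, 18}, y in {8, 8, 8, 14, 25, 31, 31, 31}
xmin=-5, ymin=8, xmax=18, ymax=31

Answer: -5 8 18 31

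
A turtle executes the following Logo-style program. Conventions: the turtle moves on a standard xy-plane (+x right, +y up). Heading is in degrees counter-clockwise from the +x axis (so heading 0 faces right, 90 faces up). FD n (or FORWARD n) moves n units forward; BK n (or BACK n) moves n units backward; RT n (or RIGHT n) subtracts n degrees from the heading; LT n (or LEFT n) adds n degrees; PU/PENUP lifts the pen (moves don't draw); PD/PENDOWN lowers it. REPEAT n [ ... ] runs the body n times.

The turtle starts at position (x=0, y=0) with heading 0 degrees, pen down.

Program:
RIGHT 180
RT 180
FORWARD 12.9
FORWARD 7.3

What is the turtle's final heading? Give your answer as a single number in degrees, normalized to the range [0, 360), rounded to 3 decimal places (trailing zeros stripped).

Answer: 0

Derivation:
Executing turtle program step by step:
Start: pos=(0,0), heading=0, pen down
RT 180: heading 0 -> 180
RT 180: heading 180 -> 0
FD 12.9: (0,0) -> (12.9,0) [heading=0, draw]
FD 7.3: (12.9,0) -> (20.2,0) [heading=0, draw]
Final: pos=(20.2,0), heading=0, 2 segment(s) drawn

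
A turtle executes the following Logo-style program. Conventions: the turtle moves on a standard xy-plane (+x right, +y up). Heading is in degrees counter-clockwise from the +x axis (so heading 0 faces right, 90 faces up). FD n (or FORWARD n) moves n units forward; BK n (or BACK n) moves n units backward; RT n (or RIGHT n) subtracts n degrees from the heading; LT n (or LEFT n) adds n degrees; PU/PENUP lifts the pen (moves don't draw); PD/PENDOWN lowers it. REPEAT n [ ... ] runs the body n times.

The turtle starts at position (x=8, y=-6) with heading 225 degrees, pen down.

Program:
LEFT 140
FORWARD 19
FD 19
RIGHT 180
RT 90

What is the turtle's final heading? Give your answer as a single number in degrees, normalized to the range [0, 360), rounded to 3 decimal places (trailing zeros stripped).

Answer: 95

Derivation:
Executing turtle program step by step:
Start: pos=(8,-6), heading=225, pen down
LT 140: heading 225 -> 5
FD 19: (8,-6) -> (26.928,-4.344) [heading=5, draw]
FD 19: (26.928,-4.344) -> (45.855,-2.688) [heading=5, draw]
RT 180: heading 5 -> 185
RT 90: heading 185 -> 95
Final: pos=(45.855,-2.688), heading=95, 2 segment(s) drawn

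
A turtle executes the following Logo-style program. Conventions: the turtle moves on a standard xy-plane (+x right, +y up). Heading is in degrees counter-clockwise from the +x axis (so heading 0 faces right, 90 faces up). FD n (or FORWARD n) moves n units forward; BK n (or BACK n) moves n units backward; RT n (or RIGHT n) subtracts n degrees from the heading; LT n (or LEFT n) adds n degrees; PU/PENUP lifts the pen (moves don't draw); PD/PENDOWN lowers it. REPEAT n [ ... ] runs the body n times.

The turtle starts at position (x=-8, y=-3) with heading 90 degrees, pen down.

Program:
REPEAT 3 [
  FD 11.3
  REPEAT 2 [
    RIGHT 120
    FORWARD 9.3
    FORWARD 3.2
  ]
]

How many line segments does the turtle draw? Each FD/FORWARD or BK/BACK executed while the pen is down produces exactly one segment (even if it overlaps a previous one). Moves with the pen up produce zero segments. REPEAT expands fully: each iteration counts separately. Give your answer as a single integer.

Answer: 15

Derivation:
Executing turtle program step by step:
Start: pos=(-8,-3), heading=90, pen down
REPEAT 3 [
  -- iteration 1/3 --
  FD 11.3: (-8,-3) -> (-8,8.3) [heading=90, draw]
  REPEAT 2 [
    -- iteration 1/2 --
    RT 120: heading 90 -> 330
    FD 9.3: (-8,8.3) -> (0.054,3.65) [heading=330, draw]
    FD 3.2: (0.054,3.65) -> (2.825,2.05) [heading=330, draw]
    -- iteration 2/2 --
    RT 120: heading 330 -> 210
    FD 9.3: (2.825,2.05) -> (-5.229,-2.6) [heading=210, draw]
    FD 3.2: (-5.229,-2.6) -> (-8,-4.2) [heading=210, draw]
  ]
  -- iteration 2/3 --
  FD 11.3: (-8,-4.2) -> (-17.786,-9.85) [heading=210, draw]
  REPEAT 2 [
    -- iteration 1/2 --
    RT 120: heading 210 -> 90
    FD 9.3: (-17.786,-9.85) -> (-17.786,-0.55) [heading=90, draw]
    FD 3.2: (-17.786,-0.55) -> (-17.786,2.65) [heading=90, draw]
    -- iteration 2/2 --
    RT 120: heading 90 -> 330
    FD 9.3: (-17.786,2.65) -> (-9.732,-2) [heading=330, draw]
    FD 3.2: (-9.732,-2) -> (-6.961,-3.6) [heading=330, draw]
  ]
  -- iteration 3/3 --
  FD 11.3: (-6.961,-3.6) -> (2.825,-9.25) [heading=330, draw]
  REPEAT 2 [
    -- iteration 1/2 --
    RT 120: heading 330 -> 210
    FD 9.3: (2.825,-9.25) -> (-5.229,-13.9) [heading=210, draw]
    FD 3.2: (-5.229,-13.9) -> (-8,-15.5) [heading=210, draw]
    -- iteration 2/2 --
    RT 120: heading 210 -> 90
    FD 9.3: (-8,-15.5) -> (-8,-6.2) [heading=90, draw]
    FD 3.2: (-8,-6.2) -> (-8,-3) [heading=90, draw]
  ]
]
Final: pos=(-8,-3), heading=90, 15 segment(s) drawn
Segments drawn: 15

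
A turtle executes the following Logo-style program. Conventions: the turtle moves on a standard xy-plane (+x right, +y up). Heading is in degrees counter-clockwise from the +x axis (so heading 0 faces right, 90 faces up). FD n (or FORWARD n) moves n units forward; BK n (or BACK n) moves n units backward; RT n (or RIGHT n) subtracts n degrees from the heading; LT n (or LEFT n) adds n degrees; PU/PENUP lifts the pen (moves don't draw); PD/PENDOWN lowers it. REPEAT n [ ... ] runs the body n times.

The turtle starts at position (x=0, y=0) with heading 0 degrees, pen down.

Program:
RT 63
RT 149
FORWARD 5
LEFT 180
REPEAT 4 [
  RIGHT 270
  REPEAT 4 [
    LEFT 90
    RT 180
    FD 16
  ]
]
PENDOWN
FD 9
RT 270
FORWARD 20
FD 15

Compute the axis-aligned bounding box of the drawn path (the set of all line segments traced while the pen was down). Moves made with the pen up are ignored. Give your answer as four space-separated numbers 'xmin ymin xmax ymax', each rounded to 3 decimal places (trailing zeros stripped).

Executing turtle program step by step:
Start: pos=(0,0), heading=0, pen down
RT 63: heading 0 -> 297
RT 149: heading 297 -> 148
FD 5: (0,0) -> (-4.24,2.65) [heading=148, draw]
LT 180: heading 148 -> 328
REPEAT 4 [
  -- iteration 1/4 --
  RT 270: heading 328 -> 58
  REPEAT 4 [
    -- iteration 1/4 --
    LT 90: heading 58 -> 148
    RT 180: heading 148 -> 328
    FD 16: (-4.24,2.65) -> (9.329,-5.829) [heading=328, draw]
    -- iteration 2/4 --
    LT 90: heading 328 -> 58
    RT 180: heading 58 -> 238
    FD 16: (9.329,-5.829) -> (0.85,-19.398) [heading=238, draw]
    -- iteration 3/4 --
    LT 90: heading 238 -> 328
    RT 180: heading 328 -> 148
    FD 16: (0.85,-19.398) -> (-12.719,-10.919) [heading=148, draw]
    -- iteration 4/4 --
    LT 90: heading 148 -> 238
    RT 180: heading 238 -> 58
    FD 16: (-12.719,-10.919) -> (-4.24,2.65) [heading=58, draw]
  ]
  -- iteration 2/4 --
  RT 270: heading 58 -> 148
  REPEAT 4 [
    -- iteration 1/4 --
    LT 90: heading 148 -> 238
    RT 180: heading 238 -> 58
    FD 16: (-4.24,2.65) -> (4.238,16.218) [heading=58, draw]
    -- iteration 2/4 --
    LT 90: heading 58 -> 148
    RT 180: heading 148 -> 328
    FD 16: (4.238,16.218) -> (17.807,7.74) [heading=328, draw]
    -- iteration 3/4 --
    LT 90: heading 328 -> 58
    RT 180: heading 58 -> 238
    FD 16: (17.807,7.74) -> (9.329,-5.829) [heading=238, draw]
    -- iteration 4/4 --
    LT 90: heading 238 -> 328
    RT 180: heading 328 -> 148
    FD 16: (9.329,-5.829) -> (-4.24,2.65) [heading=148, draw]
  ]
  -- iteration 3/4 --
  RT 270: heading 148 -> 238
  REPEAT 4 [
    -- iteration 1/4 --
    LT 90: heading 238 -> 328
    RT 180: heading 328 -> 148
    FD 16: (-4.24,2.65) -> (-17.809,11.128) [heading=148, draw]
    -- iteration 2/4 --
    LT 90: heading 148 -> 238
    RT 180: heading 238 -> 58
    FD 16: (-17.809,11.128) -> (-9.33,24.697) [heading=58, draw]
    -- iteration 3/4 --
    LT 90: heading 58 -> 148
    RT 180: heading 148 -> 328
    FD 16: (-9.33,24.697) -> (4.238,16.218) [heading=328, draw]
    -- iteration 4/4 --
    LT 90: heading 328 -> 58
    RT 180: heading 58 -> 238
    FD 16: (4.238,16.218) -> (-4.24,2.65) [heading=238, draw]
  ]
  -- iteration 4/4 --
  RT 270: heading 238 -> 328
  REPEAT 4 [
    -- iteration 1/4 --
    LT 90: heading 328 -> 58
    RT 180: heading 58 -> 238
    FD 16: (-4.24,2.65) -> (-12.719,-10.919) [heading=238, draw]
    -- iteration 2/4 --
    LT 90: heading 238 -> 328
    RT 180: heading 328 -> 148
    FD 16: (-12.719,-10.919) -> (-26.288,-2.44) [heading=148, draw]
    -- iteration 3/4 --
    LT 90: heading 148 -> 238
    RT 180: heading 238 -> 58
    FD 16: (-26.288,-2.44) -> (-17.809,11.128) [heading=58, draw]
    -- iteration 4/4 --
    LT 90: heading 58 -> 148
    RT 180: heading 148 -> 328
    FD 16: (-17.809,11.128) -> (-4.24,2.65) [heading=328, draw]
  ]
]
PD: pen down
FD 9: (-4.24,2.65) -> (3.392,-2.12) [heading=328, draw]
RT 270: heading 328 -> 58
FD 20: (3.392,-2.12) -> (13.991,14.841) [heading=58, draw]
FD 15: (13.991,14.841) -> (21.939,27.562) [heading=58, draw]
Final: pos=(21.939,27.562), heading=58, 20 segment(s) drawn

Segment endpoints: x in {-26.288, -17.809, -17.809, -12.719, -12.719, -9.33, -4.24, -4.24, -4.24, -4.24, 0, 0.85, 3.392, 4.238, 4.238, 9.329, 9.329, 13.991, 17.807, 21.939}, y in {-19.398, -10.919, -10.919, -5.829, -5.829, -2.44, -2.12, 0, 2.65, 2.65, 2.65, 2.65, 2.65, 7.74, 11.128, 11.128, 14.841, 16.218, 24.697, 27.562}
xmin=-26.288, ymin=-19.398, xmax=21.939, ymax=27.562

Answer: -26.288 -19.398 21.939 27.562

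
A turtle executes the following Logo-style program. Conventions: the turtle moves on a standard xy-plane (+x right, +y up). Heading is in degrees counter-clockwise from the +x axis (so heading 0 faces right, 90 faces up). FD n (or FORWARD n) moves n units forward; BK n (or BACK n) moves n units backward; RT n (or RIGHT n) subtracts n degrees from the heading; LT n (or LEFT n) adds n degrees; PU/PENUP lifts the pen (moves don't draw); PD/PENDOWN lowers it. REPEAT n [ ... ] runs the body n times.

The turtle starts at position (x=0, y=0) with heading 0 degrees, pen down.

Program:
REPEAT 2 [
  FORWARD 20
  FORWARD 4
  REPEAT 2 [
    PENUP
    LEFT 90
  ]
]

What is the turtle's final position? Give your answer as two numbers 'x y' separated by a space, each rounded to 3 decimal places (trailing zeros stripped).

Executing turtle program step by step:
Start: pos=(0,0), heading=0, pen down
REPEAT 2 [
  -- iteration 1/2 --
  FD 20: (0,0) -> (20,0) [heading=0, draw]
  FD 4: (20,0) -> (24,0) [heading=0, draw]
  REPEAT 2 [
    -- iteration 1/2 --
    PU: pen up
    LT 90: heading 0 -> 90
    -- iteration 2/2 --
    PU: pen up
    LT 90: heading 90 -> 180
  ]
  -- iteration 2/2 --
  FD 20: (24,0) -> (4,0) [heading=180, move]
  FD 4: (4,0) -> (0,0) [heading=180, move]
  REPEAT 2 [
    -- iteration 1/2 --
    PU: pen up
    LT 90: heading 180 -> 270
    -- iteration 2/2 --
    PU: pen up
    LT 90: heading 270 -> 0
  ]
]
Final: pos=(0,0), heading=0, 2 segment(s) drawn

Answer: 0 0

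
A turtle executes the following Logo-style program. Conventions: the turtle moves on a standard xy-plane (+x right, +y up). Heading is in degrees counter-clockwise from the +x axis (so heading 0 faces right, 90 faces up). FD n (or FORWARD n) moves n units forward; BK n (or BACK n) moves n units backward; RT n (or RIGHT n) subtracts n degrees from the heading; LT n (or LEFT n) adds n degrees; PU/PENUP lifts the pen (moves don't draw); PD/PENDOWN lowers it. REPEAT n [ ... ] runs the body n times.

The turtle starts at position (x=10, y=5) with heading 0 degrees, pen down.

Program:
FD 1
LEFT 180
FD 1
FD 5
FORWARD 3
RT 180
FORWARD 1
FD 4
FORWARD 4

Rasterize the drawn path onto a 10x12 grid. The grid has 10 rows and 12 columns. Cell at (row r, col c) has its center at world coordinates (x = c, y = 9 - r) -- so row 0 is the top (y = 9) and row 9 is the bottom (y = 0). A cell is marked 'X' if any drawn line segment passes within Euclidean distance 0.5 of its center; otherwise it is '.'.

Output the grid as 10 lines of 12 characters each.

Segment 0: (10,5) -> (11,5)
Segment 1: (11,5) -> (10,5)
Segment 2: (10,5) -> (5,5)
Segment 3: (5,5) -> (2,5)
Segment 4: (2,5) -> (3,5)
Segment 5: (3,5) -> (7,5)
Segment 6: (7,5) -> (11,5)

Answer: ............
............
............
............
..XXXXXXXXXX
............
............
............
............
............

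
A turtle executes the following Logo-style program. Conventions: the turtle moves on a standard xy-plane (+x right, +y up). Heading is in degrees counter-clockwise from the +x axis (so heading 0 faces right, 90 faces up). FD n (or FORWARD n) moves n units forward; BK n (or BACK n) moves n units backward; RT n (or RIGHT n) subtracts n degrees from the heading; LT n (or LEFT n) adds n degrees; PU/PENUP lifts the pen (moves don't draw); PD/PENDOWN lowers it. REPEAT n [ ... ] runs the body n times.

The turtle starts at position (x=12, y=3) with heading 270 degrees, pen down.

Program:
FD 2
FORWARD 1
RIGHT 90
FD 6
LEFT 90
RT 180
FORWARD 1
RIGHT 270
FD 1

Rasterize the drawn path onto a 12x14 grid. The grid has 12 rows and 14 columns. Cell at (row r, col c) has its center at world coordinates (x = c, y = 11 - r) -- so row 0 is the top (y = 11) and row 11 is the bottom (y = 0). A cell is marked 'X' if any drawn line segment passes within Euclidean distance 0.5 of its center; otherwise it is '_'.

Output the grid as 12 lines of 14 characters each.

Answer: ______________
______________
______________
______________
______________
______________
______________
______________
____________X_
____________X_
_____XX_____X_
______XXXXXXX_

Derivation:
Segment 0: (12,3) -> (12,1)
Segment 1: (12,1) -> (12,0)
Segment 2: (12,0) -> (6,0)
Segment 3: (6,0) -> (6,1)
Segment 4: (6,1) -> (5,1)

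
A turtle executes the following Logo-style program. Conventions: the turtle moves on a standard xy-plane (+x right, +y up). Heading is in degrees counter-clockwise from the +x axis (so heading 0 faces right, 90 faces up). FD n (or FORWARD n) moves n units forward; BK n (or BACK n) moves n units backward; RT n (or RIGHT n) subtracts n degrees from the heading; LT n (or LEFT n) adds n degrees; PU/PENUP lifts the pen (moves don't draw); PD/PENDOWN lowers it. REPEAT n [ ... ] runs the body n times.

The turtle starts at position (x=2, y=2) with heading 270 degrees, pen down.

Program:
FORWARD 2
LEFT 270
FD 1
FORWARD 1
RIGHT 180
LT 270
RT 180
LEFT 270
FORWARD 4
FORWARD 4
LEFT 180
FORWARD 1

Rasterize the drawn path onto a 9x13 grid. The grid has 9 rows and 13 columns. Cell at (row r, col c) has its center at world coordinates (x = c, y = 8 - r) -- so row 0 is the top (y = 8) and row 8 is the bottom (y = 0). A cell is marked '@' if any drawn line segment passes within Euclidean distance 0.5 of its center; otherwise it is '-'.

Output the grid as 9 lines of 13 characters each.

Answer: -------------
-------------
-------------
-------------
-------------
-------------
--@----------
--@----------
@@@@@@@@@----

Derivation:
Segment 0: (2,2) -> (2,0)
Segment 1: (2,0) -> (1,0)
Segment 2: (1,0) -> (-0,0)
Segment 3: (-0,0) -> (4,-0)
Segment 4: (4,-0) -> (8,-0)
Segment 5: (8,-0) -> (7,-0)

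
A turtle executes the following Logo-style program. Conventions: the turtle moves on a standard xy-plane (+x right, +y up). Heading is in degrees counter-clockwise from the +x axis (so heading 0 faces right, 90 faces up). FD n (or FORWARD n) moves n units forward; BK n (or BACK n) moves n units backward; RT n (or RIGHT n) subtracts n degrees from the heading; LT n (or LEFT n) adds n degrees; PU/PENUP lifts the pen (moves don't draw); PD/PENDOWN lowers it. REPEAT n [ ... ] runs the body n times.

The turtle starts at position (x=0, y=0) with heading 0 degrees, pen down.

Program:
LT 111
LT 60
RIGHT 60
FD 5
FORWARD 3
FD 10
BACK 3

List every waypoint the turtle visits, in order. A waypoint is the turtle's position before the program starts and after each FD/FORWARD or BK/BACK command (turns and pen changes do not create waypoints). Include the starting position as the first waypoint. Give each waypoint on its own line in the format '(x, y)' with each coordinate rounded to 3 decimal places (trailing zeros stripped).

Executing turtle program step by step:
Start: pos=(0,0), heading=0, pen down
LT 111: heading 0 -> 111
LT 60: heading 111 -> 171
RT 60: heading 171 -> 111
FD 5: (0,0) -> (-1.792,4.668) [heading=111, draw]
FD 3: (-1.792,4.668) -> (-2.867,7.469) [heading=111, draw]
FD 10: (-2.867,7.469) -> (-6.451,16.804) [heading=111, draw]
BK 3: (-6.451,16.804) -> (-5.376,14.004) [heading=111, draw]
Final: pos=(-5.376,14.004), heading=111, 4 segment(s) drawn
Waypoints (5 total):
(0, 0)
(-1.792, 4.668)
(-2.867, 7.469)
(-6.451, 16.804)
(-5.376, 14.004)

Answer: (0, 0)
(-1.792, 4.668)
(-2.867, 7.469)
(-6.451, 16.804)
(-5.376, 14.004)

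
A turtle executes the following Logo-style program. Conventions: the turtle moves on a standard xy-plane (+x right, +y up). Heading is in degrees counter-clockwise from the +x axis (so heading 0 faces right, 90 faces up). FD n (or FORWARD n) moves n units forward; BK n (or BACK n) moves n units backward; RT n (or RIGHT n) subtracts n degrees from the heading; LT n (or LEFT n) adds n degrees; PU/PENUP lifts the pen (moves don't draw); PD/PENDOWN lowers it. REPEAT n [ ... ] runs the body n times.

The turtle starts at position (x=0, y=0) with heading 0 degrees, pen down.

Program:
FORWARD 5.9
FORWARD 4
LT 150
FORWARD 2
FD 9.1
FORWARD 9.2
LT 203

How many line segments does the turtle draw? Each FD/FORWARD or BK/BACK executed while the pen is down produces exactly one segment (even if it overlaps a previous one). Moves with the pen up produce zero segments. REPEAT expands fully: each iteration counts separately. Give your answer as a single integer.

Answer: 5

Derivation:
Executing turtle program step by step:
Start: pos=(0,0), heading=0, pen down
FD 5.9: (0,0) -> (5.9,0) [heading=0, draw]
FD 4: (5.9,0) -> (9.9,0) [heading=0, draw]
LT 150: heading 0 -> 150
FD 2: (9.9,0) -> (8.168,1) [heading=150, draw]
FD 9.1: (8.168,1) -> (0.287,5.55) [heading=150, draw]
FD 9.2: (0.287,5.55) -> (-7.68,10.15) [heading=150, draw]
LT 203: heading 150 -> 353
Final: pos=(-7.68,10.15), heading=353, 5 segment(s) drawn
Segments drawn: 5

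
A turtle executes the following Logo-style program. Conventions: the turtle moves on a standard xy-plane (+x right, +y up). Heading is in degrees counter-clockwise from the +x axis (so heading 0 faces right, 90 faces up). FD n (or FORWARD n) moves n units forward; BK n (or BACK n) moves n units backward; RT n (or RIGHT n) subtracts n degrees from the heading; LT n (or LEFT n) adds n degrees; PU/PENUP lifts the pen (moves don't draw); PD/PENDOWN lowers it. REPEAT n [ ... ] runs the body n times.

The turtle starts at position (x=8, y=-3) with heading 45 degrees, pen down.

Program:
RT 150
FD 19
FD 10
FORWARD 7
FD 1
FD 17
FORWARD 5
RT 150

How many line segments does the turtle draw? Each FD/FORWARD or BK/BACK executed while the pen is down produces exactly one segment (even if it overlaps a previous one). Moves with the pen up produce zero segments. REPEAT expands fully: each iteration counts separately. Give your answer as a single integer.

Answer: 6

Derivation:
Executing turtle program step by step:
Start: pos=(8,-3), heading=45, pen down
RT 150: heading 45 -> 255
FD 19: (8,-3) -> (3.082,-21.353) [heading=255, draw]
FD 10: (3.082,-21.353) -> (0.494,-31.012) [heading=255, draw]
FD 7: (0.494,-31.012) -> (-1.317,-37.773) [heading=255, draw]
FD 1: (-1.317,-37.773) -> (-1.576,-38.739) [heading=255, draw]
FD 17: (-1.576,-38.739) -> (-5.976,-55.16) [heading=255, draw]
FD 5: (-5.976,-55.16) -> (-7.27,-59.99) [heading=255, draw]
RT 150: heading 255 -> 105
Final: pos=(-7.27,-59.99), heading=105, 6 segment(s) drawn
Segments drawn: 6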